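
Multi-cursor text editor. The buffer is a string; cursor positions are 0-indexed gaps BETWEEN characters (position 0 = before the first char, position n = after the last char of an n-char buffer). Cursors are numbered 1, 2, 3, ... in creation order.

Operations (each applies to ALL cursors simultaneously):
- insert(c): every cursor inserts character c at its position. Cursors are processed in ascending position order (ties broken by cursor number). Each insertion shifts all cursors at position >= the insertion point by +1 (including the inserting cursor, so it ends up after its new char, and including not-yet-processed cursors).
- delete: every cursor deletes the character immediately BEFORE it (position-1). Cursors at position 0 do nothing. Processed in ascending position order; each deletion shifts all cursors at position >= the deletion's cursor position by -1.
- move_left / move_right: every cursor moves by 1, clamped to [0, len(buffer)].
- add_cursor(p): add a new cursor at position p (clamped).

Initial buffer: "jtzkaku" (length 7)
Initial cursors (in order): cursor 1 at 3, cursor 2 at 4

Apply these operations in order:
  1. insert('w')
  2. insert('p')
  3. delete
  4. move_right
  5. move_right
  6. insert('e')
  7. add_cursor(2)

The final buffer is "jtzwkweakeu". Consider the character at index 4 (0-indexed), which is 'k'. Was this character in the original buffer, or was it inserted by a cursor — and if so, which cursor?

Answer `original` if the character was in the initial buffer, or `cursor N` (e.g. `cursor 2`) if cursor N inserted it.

After op 1 (insert('w')): buffer="jtzwkwaku" (len 9), cursors c1@4 c2@6, authorship ...1.2...
After op 2 (insert('p')): buffer="jtzwpkwpaku" (len 11), cursors c1@5 c2@8, authorship ...11.22...
After op 3 (delete): buffer="jtzwkwaku" (len 9), cursors c1@4 c2@6, authorship ...1.2...
After op 4 (move_right): buffer="jtzwkwaku" (len 9), cursors c1@5 c2@7, authorship ...1.2...
After op 5 (move_right): buffer="jtzwkwaku" (len 9), cursors c1@6 c2@8, authorship ...1.2...
After op 6 (insert('e')): buffer="jtzwkweakeu" (len 11), cursors c1@7 c2@10, authorship ...1.21..2.
After op 7 (add_cursor(2)): buffer="jtzwkweakeu" (len 11), cursors c3@2 c1@7 c2@10, authorship ...1.21..2.
Authorship (.=original, N=cursor N): . . . 1 . 2 1 . . 2 .
Index 4: author = original

Answer: original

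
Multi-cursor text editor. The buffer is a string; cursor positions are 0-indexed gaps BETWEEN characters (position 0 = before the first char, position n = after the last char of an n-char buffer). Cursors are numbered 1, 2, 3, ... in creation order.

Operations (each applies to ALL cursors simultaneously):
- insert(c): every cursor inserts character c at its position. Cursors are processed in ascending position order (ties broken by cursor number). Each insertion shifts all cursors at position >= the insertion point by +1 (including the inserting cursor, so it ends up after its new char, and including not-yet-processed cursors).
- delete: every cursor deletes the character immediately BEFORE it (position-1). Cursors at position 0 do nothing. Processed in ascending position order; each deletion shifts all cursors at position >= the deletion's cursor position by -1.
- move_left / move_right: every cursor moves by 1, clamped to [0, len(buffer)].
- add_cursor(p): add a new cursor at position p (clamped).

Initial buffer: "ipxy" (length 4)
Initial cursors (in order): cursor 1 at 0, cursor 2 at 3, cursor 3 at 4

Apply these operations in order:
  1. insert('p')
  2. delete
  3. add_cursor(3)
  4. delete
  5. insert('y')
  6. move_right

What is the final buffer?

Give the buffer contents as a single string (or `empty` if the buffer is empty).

Answer: yiyyy

Derivation:
After op 1 (insert('p')): buffer="pipxpyp" (len 7), cursors c1@1 c2@5 c3@7, authorship 1...2.3
After op 2 (delete): buffer="ipxy" (len 4), cursors c1@0 c2@3 c3@4, authorship ....
After op 3 (add_cursor(3)): buffer="ipxy" (len 4), cursors c1@0 c2@3 c4@3 c3@4, authorship ....
After op 4 (delete): buffer="i" (len 1), cursors c1@0 c2@1 c3@1 c4@1, authorship .
After op 5 (insert('y')): buffer="yiyyy" (len 5), cursors c1@1 c2@5 c3@5 c4@5, authorship 1.234
After op 6 (move_right): buffer="yiyyy" (len 5), cursors c1@2 c2@5 c3@5 c4@5, authorship 1.234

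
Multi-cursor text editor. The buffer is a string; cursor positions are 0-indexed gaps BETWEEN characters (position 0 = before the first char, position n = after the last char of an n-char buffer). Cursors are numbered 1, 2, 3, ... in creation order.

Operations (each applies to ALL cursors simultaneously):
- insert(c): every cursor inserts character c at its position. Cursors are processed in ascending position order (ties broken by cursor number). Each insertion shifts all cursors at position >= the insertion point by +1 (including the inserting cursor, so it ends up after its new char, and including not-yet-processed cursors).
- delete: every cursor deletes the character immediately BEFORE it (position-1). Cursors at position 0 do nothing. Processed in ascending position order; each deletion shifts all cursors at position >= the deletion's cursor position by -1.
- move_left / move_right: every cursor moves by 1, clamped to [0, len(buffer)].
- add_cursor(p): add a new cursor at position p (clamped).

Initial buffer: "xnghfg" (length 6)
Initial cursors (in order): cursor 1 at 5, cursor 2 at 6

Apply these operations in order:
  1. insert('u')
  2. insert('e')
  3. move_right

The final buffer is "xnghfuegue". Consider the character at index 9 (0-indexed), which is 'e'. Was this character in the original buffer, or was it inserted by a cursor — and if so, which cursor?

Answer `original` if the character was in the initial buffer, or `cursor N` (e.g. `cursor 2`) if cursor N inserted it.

After op 1 (insert('u')): buffer="xnghfugu" (len 8), cursors c1@6 c2@8, authorship .....1.2
After op 2 (insert('e')): buffer="xnghfuegue" (len 10), cursors c1@7 c2@10, authorship .....11.22
After op 3 (move_right): buffer="xnghfuegue" (len 10), cursors c1@8 c2@10, authorship .....11.22
Authorship (.=original, N=cursor N): . . . . . 1 1 . 2 2
Index 9: author = 2

Answer: cursor 2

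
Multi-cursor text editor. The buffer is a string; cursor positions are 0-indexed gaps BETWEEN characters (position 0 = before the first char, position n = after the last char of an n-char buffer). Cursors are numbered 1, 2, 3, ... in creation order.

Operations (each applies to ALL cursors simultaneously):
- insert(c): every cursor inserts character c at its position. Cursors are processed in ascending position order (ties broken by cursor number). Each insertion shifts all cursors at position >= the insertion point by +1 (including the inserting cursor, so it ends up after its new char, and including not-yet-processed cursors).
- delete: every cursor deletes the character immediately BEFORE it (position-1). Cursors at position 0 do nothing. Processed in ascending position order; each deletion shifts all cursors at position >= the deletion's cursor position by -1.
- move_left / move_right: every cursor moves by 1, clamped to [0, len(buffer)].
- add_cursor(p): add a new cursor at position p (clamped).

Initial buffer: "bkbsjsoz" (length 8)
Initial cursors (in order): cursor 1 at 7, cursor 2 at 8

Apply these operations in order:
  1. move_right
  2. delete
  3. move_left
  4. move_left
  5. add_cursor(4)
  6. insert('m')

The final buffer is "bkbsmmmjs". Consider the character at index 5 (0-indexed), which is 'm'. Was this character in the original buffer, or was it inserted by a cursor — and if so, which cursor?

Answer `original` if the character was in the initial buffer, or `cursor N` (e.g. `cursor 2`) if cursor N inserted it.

After op 1 (move_right): buffer="bkbsjsoz" (len 8), cursors c1@8 c2@8, authorship ........
After op 2 (delete): buffer="bkbsjs" (len 6), cursors c1@6 c2@6, authorship ......
After op 3 (move_left): buffer="bkbsjs" (len 6), cursors c1@5 c2@5, authorship ......
After op 4 (move_left): buffer="bkbsjs" (len 6), cursors c1@4 c2@4, authorship ......
After op 5 (add_cursor(4)): buffer="bkbsjs" (len 6), cursors c1@4 c2@4 c3@4, authorship ......
After op 6 (insert('m')): buffer="bkbsmmmjs" (len 9), cursors c1@7 c2@7 c3@7, authorship ....123..
Authorship (.=original, N=cursor N): . . . . 1 2 3 . .
Index 5: author = 2

Answer: cursor 2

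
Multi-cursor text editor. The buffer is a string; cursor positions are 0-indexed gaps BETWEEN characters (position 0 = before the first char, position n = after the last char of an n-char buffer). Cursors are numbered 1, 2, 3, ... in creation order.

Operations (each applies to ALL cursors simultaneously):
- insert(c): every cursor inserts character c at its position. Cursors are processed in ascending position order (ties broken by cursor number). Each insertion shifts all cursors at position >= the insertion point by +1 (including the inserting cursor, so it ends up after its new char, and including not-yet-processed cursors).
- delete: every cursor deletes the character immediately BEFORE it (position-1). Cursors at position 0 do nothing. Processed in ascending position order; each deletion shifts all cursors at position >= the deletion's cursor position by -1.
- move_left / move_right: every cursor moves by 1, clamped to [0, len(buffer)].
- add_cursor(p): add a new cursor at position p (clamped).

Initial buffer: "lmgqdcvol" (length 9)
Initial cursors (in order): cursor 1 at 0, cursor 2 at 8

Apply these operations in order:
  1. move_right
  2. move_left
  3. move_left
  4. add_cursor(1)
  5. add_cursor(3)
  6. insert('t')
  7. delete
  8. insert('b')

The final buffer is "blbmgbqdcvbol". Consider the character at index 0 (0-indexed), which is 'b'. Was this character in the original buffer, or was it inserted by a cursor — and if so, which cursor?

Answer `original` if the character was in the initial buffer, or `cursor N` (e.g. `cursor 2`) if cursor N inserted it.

Answer: cursor 1

Derivation:
After op 1 (move_right): buffer="lmgqdcvol" (len 9), cursors c1@1 c2@9, authorship .........
After op 2 (move_left): buffer="lmgqdcvol" (len 9), cursors c1@0 c2@8, authorship .........
After op 3 (move_left): buffer="lmgqdcvol" (len 9), cursors c1@0 c2@7, authorship .........
After op 4 (add_cursor(1)): buffer="lmgqdcvol" (len 9), cursors c1@0 c3@1 c2@7, authorship .........
After op 5 (add_cursor(3)): buffer="lmgqdcvol" (len 9), cursors c1@0 c3@1 c4@3 c2@7, authorship .........
After op 6 (insert('t')): buffer="tltmgtqdcvtol" (len 13), cursors c1@1 c3@3 c4@6 c2@11, authorship 1.3..4....2..
After op 7 (delete): buffer="lmgqdcvol" (len 9), cursors c1@0 c3@1 c4@3 c2@7, authorship .........
After op 8 (insert('b')): buffer="blbmgbqdcvbol" (len 13), cursors c1@1 c3@3 c4@6 c2@11, authorship 1.3..4....2..
Authorship (.=original, N=cursor N): 1 . 3 . . 4 . . . . 2 . .
Index 0: author = 1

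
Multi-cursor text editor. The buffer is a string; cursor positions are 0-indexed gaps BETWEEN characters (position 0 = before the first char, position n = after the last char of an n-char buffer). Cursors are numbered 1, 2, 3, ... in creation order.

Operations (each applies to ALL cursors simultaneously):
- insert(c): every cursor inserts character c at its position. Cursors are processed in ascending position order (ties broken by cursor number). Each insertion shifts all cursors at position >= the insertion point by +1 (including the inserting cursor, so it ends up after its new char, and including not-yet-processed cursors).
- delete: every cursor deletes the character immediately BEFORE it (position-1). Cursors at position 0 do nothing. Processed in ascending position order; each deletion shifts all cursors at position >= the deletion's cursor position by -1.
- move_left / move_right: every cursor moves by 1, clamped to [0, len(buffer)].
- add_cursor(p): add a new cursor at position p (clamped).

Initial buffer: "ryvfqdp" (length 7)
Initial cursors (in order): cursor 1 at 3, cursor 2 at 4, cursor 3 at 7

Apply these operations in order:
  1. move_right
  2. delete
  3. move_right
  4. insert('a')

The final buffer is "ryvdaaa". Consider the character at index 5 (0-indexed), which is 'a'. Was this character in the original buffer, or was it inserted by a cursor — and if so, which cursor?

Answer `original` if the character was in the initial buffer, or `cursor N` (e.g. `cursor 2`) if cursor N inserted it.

Answer: cursor 2

Derivation:
After op 1 (move_right): buffer="ryvfqdp" (len 7), cursors c1@4 c2@5 c3@7, authorship .......
After op 2 (delete): buffer="ryvd" (len 4), cursors c1@3 c2@3 c3@4, authorship ....
After op 3 (move_right): buffer="ryvd" (len 4), cursors c1@4 c2@4 c3@4, authorship ....
After op 4 (insert('a')): buffer="ryvdaaa" (len 7), cursors c1@7 c2@7 c3@7, authorship ....123
Authorship (.=original, N=cursor N): . . . . 1 2 3
Index 5: author = 2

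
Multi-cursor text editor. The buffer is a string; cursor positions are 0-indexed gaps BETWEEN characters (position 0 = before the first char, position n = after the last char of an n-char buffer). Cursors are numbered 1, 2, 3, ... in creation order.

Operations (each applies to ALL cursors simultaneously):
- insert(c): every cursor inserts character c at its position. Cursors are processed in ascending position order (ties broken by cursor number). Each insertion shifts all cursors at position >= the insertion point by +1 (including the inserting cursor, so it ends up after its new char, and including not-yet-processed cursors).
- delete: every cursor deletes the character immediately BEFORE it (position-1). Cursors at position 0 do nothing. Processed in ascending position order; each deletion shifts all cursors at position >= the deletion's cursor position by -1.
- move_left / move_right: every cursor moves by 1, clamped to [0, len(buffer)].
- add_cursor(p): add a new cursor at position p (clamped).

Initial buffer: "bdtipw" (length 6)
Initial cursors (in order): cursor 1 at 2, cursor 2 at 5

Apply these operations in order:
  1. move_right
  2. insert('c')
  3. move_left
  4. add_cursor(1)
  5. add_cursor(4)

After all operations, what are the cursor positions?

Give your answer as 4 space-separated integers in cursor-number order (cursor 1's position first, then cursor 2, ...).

After op 1 (move_right): buffer="bdtipw" (len 6), cursors c1@3 c2@6, authorship ......
After op 2 (insert('c')): buffer="bdtcipwc" (len 8), cursors c1@4 c2@8, authorship ...1...2
After op 3 (move_left): buffer="bdtcipwc" (len 8), cursors c1@3 c2@7, authorship ...1...2
After op 4 (add_cursor(1)): buffer="bdtcipwc" (len 8), cursors c3@1 c1@3 c2@7, authorship ...1...2
After op 5 (add_cursor(4)): buffer="bdtcipwc" (len 8), cursors c3@1 c1@3 c4@4 c2@7, authorship ...1...2

Answer: 3 7 1 4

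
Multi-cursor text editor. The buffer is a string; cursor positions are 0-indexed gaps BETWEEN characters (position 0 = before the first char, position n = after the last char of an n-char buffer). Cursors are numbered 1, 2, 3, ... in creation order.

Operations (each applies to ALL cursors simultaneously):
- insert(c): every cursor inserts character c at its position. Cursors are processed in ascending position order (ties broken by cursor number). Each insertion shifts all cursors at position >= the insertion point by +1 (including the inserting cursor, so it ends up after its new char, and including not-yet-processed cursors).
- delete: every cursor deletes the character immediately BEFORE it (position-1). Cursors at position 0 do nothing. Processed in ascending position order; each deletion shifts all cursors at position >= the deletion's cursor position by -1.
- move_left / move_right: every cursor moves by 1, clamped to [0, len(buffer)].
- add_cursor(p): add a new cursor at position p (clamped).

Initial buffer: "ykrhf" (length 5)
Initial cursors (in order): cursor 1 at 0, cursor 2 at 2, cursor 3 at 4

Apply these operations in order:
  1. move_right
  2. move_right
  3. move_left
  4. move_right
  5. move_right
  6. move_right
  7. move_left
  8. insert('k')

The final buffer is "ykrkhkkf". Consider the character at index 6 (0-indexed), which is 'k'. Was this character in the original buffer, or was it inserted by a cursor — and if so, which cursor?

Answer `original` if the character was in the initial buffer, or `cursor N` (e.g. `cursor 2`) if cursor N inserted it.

Answer: cursor 3

Derivation:
After op 1 (move_right): buffer="ykrhf" (len 5), cursors c1@1 c2@3 c3@5, authorship .....
After op 2 (move_right): buffer="ykrhf" (len 5), cursors c1@2 c2@4 c3@5, authorship .....
After op 3 (move_left): buffer="ykrhf" (len 5), cursors c1@1 c2@3 c3@4, authorship .....
After op 4 (move_right): buffer="ykrhf" (len 5), cursors c1@2 c2@4 c3@5, authorship .....
After op 5 (move_right): buffer="ykrhf" (len 5), cursors c1@3 c2@5 c3@5, authorship .....
After op 6 (move_right): buffer="ykrhf" (len 5), cursors c1@4 c2@5 c3@5, authorship .....
After op 7 (move_left): buffer="ykrhf" (len 5), cursors c1@3 c2@4 c3@4, authorship .....
After op 8 (insert('k')): buffer="ykrkhkkf" (len 8), cursors c1@4 c2@7 c3@7, authorship ...1.23.
Authorship (.=original, N=cursor N): . . . 1 . 2 3 .
Index 6: author = 3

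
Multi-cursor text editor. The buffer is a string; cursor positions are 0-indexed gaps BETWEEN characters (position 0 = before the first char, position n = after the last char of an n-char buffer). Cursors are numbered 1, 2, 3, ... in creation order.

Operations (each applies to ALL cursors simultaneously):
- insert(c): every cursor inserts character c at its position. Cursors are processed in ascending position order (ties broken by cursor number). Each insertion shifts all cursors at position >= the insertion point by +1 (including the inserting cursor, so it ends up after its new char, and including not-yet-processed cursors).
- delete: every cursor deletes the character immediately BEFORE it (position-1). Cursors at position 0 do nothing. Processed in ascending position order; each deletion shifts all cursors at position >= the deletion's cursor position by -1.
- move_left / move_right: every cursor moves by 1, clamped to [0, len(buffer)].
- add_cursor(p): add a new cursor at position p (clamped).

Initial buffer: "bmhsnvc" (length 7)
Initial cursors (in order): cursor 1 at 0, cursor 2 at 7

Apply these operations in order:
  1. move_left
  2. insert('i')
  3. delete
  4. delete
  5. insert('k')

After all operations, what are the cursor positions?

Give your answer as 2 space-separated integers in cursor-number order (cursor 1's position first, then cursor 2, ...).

Answer: 1 7

Derivation:
After op 1 (move_left): buffer="bmhsnvc" (len 7), cursors c1@0 c2@6, authorship .......
After op 2 (insert('i')): buffer="ibmhsnvic" (len 9), cursors c1@1 c2@8, authorship 1......2.
After op 3 (delete): buffer="bmhsnvc" (len 7), cursors c1@0 c2@6, authorship .......
After op 4 (delete): buffer="bmhsnc" (len 6), cursors c1@0 c2@5, authorship ......
After op 5 (insert('k')): buffer="kbmhsnkc" (len 8), cursors c1@1 c2@7, authorship 1.....2.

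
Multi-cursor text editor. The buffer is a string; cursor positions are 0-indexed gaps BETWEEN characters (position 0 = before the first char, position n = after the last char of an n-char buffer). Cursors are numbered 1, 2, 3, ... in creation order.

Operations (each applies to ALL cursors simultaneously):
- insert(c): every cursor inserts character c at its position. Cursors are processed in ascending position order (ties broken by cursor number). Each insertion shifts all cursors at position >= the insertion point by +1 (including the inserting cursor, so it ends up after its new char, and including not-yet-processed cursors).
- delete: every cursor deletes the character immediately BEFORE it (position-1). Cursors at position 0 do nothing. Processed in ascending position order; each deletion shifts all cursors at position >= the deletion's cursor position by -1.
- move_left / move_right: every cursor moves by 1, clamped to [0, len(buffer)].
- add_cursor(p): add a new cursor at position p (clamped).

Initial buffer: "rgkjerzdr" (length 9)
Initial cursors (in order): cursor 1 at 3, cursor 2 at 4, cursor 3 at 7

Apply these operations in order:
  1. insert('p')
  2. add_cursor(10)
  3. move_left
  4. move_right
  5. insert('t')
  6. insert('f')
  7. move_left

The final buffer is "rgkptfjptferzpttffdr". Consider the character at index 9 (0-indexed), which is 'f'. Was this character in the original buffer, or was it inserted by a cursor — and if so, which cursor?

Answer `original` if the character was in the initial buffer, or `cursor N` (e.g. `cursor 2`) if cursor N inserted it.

After op 1 (insert('p')): buffer="rgkpjperzpdr" (len 12), cursors c1@4 c2@6 c3@10, authorship ...1.2...3..
After op 2 (add_cursor(10)): buffer="rgkpjperzpdr" (len 12), cursors c1@4 c2@6 c3@10 c4@10, authorship ...1.2...3..
After op 3 (move_left): buffer="rgkpjperzpdr" (len 12), cursors c1@3 c2@5 c3@9 c4@9, authorship ...1.2...3..
After op 4 (move_right): buffer="rgkpjperzpdr" (len 12), cursors c1@4 c2@6 c3@10 c4@10, authorship ...1.2...3..
After op 5 (insert('t')): buffer="rgkptjpterzpttdr" (len 16), cursors c1@5 c2@8 c3@14 c4@14, authorship ...11.22...334..
After op 6 (insert('f')): buffer="rgkptfjptferzpttffdr" (len 20), cursors c1@6 c2@10 c3@18 c4@18, authorship ...111.222...33434..
After op 7 (move_left): buffer="rgkptfjptferzpttffdr" (len 20), cursors c1@5 c2@9 c3@17 c4@17, authorship ...111.222...33434..
Authorship (.=original, N=cursor N): . . . 1 1 1 . 2 2 2 . . . 3 3 4 3 4 . .
Index 9: author = 2

Answer: cursor 2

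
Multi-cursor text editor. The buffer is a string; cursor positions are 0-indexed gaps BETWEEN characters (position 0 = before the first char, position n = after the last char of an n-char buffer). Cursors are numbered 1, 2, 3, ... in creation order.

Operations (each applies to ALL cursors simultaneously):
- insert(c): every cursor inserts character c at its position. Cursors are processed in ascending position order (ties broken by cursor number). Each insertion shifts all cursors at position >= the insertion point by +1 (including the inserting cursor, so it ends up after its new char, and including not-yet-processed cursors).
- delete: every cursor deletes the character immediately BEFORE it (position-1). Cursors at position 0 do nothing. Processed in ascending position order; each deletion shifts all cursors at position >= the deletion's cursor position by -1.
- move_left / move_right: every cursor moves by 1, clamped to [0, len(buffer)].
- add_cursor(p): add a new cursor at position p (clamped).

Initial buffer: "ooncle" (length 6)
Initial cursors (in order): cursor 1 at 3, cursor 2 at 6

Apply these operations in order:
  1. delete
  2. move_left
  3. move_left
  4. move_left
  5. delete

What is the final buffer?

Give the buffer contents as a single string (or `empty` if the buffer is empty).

After op 1 (delete): buffer="oocl" (len 4), cursors c1@2 c2@4, authorship ....
After op 2 (move_left): buffer="oocl" (len 4), cursors c1@1 c2@3, authorship ....
After op 3 (move_left): buffer="oocl" (len 4), cursors c1@0 c2@2, authorship ....
After op 4 (move_left): buffer="oocl" (len 4), cursors c1@0 c2@1, authorship ....
After op 5 (delete): buffer="ocl" (len 3), cursors c1@0 c2@0, authorship ...

Answer: ocl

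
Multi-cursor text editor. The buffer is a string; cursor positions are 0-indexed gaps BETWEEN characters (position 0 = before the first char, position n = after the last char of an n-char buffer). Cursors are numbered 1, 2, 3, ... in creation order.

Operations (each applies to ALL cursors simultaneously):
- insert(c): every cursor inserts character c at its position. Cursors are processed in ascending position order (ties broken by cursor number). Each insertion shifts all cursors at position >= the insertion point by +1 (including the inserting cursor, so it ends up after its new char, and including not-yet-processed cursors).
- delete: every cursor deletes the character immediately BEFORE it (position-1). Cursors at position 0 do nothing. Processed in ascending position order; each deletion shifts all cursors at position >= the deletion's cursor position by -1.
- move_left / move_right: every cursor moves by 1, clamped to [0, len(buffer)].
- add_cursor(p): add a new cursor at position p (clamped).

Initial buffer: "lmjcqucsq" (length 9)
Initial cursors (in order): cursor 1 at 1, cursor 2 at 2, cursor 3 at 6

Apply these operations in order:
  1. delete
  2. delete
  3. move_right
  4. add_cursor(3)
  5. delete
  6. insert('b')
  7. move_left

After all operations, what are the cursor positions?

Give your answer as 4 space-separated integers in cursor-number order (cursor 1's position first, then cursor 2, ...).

After op 1 (delete): buffer="jcqcsq" (len 6), cursors c1@0 c2@0 c3@3, authorship ......
After op 2 (delete): buffer="jccsq" (len 5), cursors c1@0 c2@0 c3@2, authorship .....
After op 3 (move_right): buffer="jccsq" (len 5), cursors c1@1 c2@1 c3@3, authorship .....
After op 4 (add_cursor(3)): buffer="jccsq" (len 5), cursors c1@1 c2@1 c3@3 c4@3, authorship .....
After op 5 (delete): buffer="sq" (len 2), cursors c1@0 c2@0 c3@0 c4@0, authorship ..
After op 6 (insert('b')): buffer="bbbbsq" (len 6), cursors c1@4 c2@4 c3@4 c4@4, authorship 1234..
After op 7 (move_left): buffer="bbbbsq" (len 6), cursors c1@3 c2@3 c3@3 c4@3, authorship 1234..

Answer: 3 3 3 3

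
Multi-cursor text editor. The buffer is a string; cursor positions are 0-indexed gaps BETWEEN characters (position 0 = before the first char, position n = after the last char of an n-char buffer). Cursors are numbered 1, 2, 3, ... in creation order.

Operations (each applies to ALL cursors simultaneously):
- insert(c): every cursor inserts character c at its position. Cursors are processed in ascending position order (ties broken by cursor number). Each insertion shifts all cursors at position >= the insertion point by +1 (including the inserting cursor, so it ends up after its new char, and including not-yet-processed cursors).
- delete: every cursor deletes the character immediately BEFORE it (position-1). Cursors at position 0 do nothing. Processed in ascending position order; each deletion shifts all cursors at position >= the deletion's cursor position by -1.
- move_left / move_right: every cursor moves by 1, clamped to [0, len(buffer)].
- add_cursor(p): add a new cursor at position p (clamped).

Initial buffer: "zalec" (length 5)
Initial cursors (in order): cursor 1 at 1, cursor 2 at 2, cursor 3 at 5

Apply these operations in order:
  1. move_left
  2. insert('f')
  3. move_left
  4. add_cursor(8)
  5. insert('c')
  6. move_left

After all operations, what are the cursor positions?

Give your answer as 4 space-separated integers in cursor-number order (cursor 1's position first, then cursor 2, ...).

Answer: 0 3 8 11

Derivation:
After op 1 (move_left): buffer="zalec" (len 5), cursors c1@0 c2@1 c3@4, authorship .....
After op 2 (insert('f')): buffer="fzfalefc" (len 8), cursors c1@1 c2@3 c3@7, authorship 1.2...3.
After op 3 (move_left): buffer="fzfalefc" (len 8), cursors c1@0 c2@2 c3@6, authorship 1.2...3.
After op 4 (add_cursor(8)): buffer="fzfalefc" (len 8), cursors c1@0 c2@2 c3@6 c4@8, authorship 1.2...3.
After op 5 (insert('c')): buffer="cfzcfalecfcc" (len 12), cursors c1@1 c2@4 c3@9 c4@12, authorship 11.22...33.4
After op 6 (move_left): buffer="cfzcfalecfcc" (len 12), cursors c1@0 c2@3 c3@8 c4@11, authorship 11.22...33.4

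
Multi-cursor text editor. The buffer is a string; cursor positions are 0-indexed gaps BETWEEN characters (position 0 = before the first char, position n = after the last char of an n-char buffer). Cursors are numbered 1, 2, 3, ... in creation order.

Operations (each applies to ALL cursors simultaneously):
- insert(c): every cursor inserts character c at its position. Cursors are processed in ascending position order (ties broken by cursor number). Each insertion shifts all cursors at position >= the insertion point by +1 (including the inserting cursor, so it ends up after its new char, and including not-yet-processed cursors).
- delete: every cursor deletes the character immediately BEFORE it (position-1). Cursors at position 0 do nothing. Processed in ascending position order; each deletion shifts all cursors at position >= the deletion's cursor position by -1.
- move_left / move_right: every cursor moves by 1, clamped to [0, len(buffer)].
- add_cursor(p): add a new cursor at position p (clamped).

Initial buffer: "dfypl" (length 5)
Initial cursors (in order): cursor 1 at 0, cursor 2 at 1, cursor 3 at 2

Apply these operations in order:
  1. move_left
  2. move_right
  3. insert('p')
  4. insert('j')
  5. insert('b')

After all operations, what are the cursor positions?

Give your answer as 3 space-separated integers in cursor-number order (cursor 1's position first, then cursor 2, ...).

Answer: 7 7 11

Derivation:
After op 1 (move_left): buffer="dfypl" (len 5), cursors c1@0 c2@0 c3@1, authorship .....
After op 2 (move_right): buffer="dfypl" (len 5), cursors c1@1 c2@1 c3@2, authorship .....
After op 3 (insert('p')): buffer="dppfpypl" (len 8), cursors c1@3 c2@3 c3@5, authorship .12.3...
After op 4 (insert('j')): buffer="dppjjfpjypl" (len 11), cursors c1@5 c2@5 c3@8, authorship .1212.33...
After op 5 (insert('b')): buffer="dppjjbbfpjbypl" (len 14), cursors c1@7 c2@7 c3@11, authorship .121212.333...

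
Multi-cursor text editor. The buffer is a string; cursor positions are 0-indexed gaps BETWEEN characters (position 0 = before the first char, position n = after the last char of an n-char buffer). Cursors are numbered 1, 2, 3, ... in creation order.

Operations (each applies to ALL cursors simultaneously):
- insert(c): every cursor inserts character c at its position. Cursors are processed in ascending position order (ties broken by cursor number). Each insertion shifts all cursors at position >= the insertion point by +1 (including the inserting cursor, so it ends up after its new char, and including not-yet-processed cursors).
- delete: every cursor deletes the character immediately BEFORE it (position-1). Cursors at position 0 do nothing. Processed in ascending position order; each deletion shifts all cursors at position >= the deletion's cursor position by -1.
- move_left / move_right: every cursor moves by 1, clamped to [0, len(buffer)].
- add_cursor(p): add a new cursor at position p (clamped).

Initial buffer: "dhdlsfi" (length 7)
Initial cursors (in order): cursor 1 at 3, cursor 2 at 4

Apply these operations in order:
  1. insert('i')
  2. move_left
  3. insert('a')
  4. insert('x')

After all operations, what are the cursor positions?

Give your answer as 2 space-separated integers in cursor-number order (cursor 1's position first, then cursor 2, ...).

Answer: 5 9

Derivation:
After op 1 (insert('i')): buffer="dhdilisfi" (len 9), cursors c1@4 c2@6, authorship ...1.2...
After op 2 (move_left): buffer="dhdilisfi" (len 9), cursors c1@3 c2@5, authorship ...1.2...
After op 3 (insert('a')): buffer="dhdailaisfi" (len 11), cursors c1@4 c2@7, authorship ...11.22...
After op 4 (insert('x')): buffer="dhdaxilaxisfi" (len 13), cursors c1@5 c2@9, authorship ...111.222...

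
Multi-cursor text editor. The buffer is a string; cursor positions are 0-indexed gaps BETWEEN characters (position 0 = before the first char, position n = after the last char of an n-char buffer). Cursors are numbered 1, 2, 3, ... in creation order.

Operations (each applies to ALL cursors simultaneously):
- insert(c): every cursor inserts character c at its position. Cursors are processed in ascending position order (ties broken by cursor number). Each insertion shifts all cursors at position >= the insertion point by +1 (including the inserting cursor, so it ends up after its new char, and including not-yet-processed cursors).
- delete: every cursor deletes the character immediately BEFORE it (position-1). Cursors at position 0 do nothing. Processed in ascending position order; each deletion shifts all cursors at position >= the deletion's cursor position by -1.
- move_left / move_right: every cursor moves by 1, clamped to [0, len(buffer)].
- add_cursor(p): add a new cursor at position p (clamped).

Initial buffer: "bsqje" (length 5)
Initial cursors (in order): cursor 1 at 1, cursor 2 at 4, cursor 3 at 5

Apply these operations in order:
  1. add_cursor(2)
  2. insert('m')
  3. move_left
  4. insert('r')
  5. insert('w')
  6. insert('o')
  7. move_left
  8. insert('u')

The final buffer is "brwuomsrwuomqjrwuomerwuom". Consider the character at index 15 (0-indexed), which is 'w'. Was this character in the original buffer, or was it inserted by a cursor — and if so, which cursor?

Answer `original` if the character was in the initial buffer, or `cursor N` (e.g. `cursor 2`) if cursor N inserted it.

After op 1 (add_cursor(2)): buffer="bsqje" (len 5), cursors c1@1 c4@2 c2@4 c3@5, authorship .....
After op 2 (insert('m')): buffer="bmsmqjmem" (len 9), cursors c1@2 c4@4 c2@7 c3@9, authorship .1.4..2.3
After op 3 (move_left): buffer="bmsmqjmem" (len 9), cursors c1@1 c4@3 c2@6 c3@8, authorship .1.4..2.3
After op 4 (insert('r')): buffer="brmsrmqjrmerm" (len 13), cursors c1@2 c4@5 c2@9 c3@12, authorship .11.44..22.33
After op 5 (insert('w')): buffer="brwmsrwmqjrwmerwm" (len 17), cursors c1@3 c4@7 c2@12 c3@16, authorship .111.444..222.333
After op 6 (insert('o')): buffer="brwomsrwomqjrwomerwom" (len 21), cursors c1@4 c4@9 c2@15 c3@20, authorship .1111.4444..2222.3333
After op 7 (move_left): buffer="brwomsrwomqjrwomerwom" (len 21), cursors c1@3 c4@8 c2@14 c3@19, authorship .1111.4444..2222.3333
After op 8 (insert('u')): buffer="brwuomsrwuomqjrwuomerwuom" (len 25), cursors c1@4 c4@10 c2@17 c3@23, authorship .11111.44444..22222.33333
Authorship (.=original, N=cursor N): . 1 1 1 1 1 . 4 4 4 4 4 . . 2 2 2 2 2 . 3 3 3 3 3
Index 15: author = 2

Answer: cursor 2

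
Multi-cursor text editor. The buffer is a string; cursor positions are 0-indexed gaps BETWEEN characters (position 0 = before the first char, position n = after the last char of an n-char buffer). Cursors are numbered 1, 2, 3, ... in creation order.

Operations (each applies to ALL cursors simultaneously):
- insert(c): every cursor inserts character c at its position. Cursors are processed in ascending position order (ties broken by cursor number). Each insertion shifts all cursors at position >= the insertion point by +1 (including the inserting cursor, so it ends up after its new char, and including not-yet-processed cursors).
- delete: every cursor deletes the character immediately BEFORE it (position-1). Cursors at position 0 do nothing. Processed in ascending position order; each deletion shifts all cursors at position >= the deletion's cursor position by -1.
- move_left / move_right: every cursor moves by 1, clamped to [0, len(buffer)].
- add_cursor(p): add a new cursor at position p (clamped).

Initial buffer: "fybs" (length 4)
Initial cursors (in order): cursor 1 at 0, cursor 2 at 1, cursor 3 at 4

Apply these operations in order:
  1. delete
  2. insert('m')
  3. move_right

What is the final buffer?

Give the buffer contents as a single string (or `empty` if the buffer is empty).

Answer: mmybm

Derivation:
After op 1 (delete): buffer="yb" (len 2), cursors c1@0 c2@0 c3@2, authorship ..
After op 2 (insert('m')): buffer="mmybm" (len 5), cursors c1@2 c2@2 c3@5, authorship 12..3
After op 3 (move_right): buffer="mmybm" (len 5), cursors c1@3 c2@3 c3@5, authorship 12..3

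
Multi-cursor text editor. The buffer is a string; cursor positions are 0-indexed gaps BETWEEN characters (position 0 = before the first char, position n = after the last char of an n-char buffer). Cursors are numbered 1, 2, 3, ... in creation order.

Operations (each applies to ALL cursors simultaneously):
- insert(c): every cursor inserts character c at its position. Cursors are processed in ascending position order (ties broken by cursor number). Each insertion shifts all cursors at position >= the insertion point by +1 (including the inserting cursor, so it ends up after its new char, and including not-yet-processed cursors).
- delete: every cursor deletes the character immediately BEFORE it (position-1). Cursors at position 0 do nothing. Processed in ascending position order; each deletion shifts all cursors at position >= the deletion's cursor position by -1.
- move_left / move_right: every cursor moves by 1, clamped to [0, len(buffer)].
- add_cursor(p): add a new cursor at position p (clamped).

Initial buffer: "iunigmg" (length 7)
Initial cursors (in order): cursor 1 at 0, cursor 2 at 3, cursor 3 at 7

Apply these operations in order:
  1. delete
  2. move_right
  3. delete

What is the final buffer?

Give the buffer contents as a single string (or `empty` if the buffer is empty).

After op 1 (delete): buffer="iuigm" (len 5), cursors c1@0 c2@2 c3@5, authorship .....
After op 2 (move_right): buffer="iuigm" (len 5), cursors c1@1 c2@3 c3@5, authorship .....
After op 3 (delete): buffer="ug" (len 2), cursors c1@0 c2@1 c3@2, authorship ..

Answer: ug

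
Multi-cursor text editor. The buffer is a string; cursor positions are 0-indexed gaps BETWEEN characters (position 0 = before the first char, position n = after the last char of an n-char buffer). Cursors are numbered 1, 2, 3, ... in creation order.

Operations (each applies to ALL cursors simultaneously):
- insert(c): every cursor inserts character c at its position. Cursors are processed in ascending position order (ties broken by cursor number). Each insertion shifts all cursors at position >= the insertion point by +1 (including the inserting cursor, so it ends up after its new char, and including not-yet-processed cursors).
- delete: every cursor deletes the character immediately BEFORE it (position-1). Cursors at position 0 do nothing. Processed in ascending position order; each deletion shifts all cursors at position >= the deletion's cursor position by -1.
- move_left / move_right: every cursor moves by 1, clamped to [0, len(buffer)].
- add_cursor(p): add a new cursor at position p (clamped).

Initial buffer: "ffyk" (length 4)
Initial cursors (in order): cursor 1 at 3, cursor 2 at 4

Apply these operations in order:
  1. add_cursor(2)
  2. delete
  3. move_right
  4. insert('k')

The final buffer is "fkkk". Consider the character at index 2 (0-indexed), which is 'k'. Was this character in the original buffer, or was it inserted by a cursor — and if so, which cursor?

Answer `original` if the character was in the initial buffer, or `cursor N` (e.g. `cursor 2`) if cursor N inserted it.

Answer: cursor 2

Derivation:
After op 1 (add_cursor(2)): buffer="ffyk" (len 4), cursors c3@2 c1@3 c2@4, authorship ....
After op 2 (delete): buffer="f" (len 1), cursors c1@1 c2@1 c3@1, authorship .
After op 3 (move_right): buffer="f" (len 1), cursors c1@1 c2@1 c3@1, authorship .
After op 4 (insert('k')): buffer="fkkk" (len 4), cursors c1@4 c2@4 c3@4, authorship .123
Authorship (.=original, N=cursor N): . 1 2 3
Index 2: author = 2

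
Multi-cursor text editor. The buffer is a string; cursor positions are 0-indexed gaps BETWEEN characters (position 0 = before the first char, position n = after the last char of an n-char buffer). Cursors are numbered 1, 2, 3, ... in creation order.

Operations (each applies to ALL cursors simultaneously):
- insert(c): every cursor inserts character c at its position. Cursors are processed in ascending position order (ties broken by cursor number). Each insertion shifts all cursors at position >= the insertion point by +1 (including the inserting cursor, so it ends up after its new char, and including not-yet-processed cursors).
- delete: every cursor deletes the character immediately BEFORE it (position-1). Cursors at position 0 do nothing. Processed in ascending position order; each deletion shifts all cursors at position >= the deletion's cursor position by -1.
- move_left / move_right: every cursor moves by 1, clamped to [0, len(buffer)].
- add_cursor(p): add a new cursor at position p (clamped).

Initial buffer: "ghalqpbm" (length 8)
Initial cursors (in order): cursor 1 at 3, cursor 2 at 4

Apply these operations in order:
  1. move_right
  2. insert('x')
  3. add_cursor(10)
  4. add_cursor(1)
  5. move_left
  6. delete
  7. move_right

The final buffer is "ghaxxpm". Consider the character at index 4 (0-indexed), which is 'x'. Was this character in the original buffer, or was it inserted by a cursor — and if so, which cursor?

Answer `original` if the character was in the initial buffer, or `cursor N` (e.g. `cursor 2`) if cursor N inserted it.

After op 1 (move_right): buffer="ghalqpbm" (len 8), cursors c1@4 c2@5, authorship ........
After op 2 (insert('x')): buffer="ghalxqxpbm" (len 10), cursors c1@5 c2@7, authorship ....1.2...
After op 3 (add_cursor(10)): buffer="ghalxqxpbm" (len 10), cursors c1@5 c2@7 c3@10, authorship ....1.2...
After op 4 (add_cursor(1)): buffer="ghalxqxpbm" (len 10), cursors c4@1 c1@5 c2@7 c3@10, authorship ....1.2...
After op 5 (move_left): buffer="ghalxqxpbm" (len 10), cursors c4@0 c1@4 c2@6 c3@9, authorship ....1.2...
After op 6 (delete): buffer="ghaxxpm" (len 7), cursors c4@0 c1@3 c2@4 c3@6, authorship ...12..
After op 7 (move_right): buffer="ghaxxpm" (len 7), cursors c4@1 c1@4 c2@5 c3@7, authorship ...12..
Authorship (.=original, N=cursor N): . . . 1 2 . .
Index 4: author = 2

Answer: cursor 2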